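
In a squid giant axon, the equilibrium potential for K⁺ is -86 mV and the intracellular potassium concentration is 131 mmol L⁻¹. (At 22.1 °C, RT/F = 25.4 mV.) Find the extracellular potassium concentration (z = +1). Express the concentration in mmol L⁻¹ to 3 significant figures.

4.43 mmol L⁻¹

Nernst: E = (25.4/1) · ln([out]/[in]), so ln([out]/[in]) = -86.0 × 1 / 25.4 = -3.3858.
[out]/[in] = e^(-3.3858) = 0.03385.
[out] = 0.03385 × 131 = 4.434 mmol L⁻¹.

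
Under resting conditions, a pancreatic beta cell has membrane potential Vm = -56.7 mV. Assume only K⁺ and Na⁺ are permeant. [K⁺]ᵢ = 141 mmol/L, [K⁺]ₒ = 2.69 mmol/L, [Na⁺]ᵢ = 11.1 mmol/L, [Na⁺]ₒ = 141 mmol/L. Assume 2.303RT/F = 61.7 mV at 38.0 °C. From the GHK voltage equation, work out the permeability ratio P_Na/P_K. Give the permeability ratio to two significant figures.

0.10

Let α = P_Na/P_K. GHK: Vm = 61.7·log₁₀[(Kₒ + α·Naₒ)/(Kᵢ + α·Naᵢ)].
10^(Vm/61.7) = 10^(-56.7/61.7) = 0.12051
So 0.12051·(Kᵢ + α·Naᵢ) = Kₒ + α·Naₒ → α = (0.12051·141.0 − 2.69) / (141.0 − 0.12051·11.1)
α = (16.99 − 2.69) / (141.0 − 1.338) = 14.3/139.7 = 0.1024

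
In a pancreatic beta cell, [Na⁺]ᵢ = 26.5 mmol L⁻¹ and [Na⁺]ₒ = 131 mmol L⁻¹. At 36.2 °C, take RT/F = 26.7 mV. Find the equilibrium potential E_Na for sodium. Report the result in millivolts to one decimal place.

42.7 mV

E = (26.7/z) · ln([Na⁺]_out/[Na⁺]_in) with z = +1.
= (26.7/1) · ln(131/26.5) = 26.70 · ln(4.943)
= 26.70 · (1.5981) = 42.67 mV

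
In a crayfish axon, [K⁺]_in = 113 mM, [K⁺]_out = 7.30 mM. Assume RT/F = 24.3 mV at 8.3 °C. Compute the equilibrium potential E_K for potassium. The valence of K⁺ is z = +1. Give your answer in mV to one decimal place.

E = (24.3/z) · ln([K⁺]_out/[K⁺]_in) with z = +1.
= (24.3/1) · ln(7.30/113) = 24.30 · ln(0.0646)
= 24.30 · (-2.7395) = -66.57 mV

-66.6 mV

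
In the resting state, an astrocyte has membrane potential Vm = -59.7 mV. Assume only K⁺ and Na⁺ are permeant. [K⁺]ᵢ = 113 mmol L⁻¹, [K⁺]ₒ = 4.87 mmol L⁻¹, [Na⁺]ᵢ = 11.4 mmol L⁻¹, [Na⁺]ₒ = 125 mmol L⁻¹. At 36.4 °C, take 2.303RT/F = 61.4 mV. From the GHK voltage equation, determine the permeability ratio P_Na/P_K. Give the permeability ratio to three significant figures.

0.0580

Let α = P_Na/P_K. GHK: Vm = 61.4·log₁₀[(Kₒ + α·Naₒ)/(Kᵢ + α·Naᵢ)].
10^(Vm/61.4) = 10^(-59.7/61.4) = 0.10658
So 0.10658·(Kᵢ + α·Naᵢ) = Kₒ + α·Naₒ → α = (0.10658·113.0 − 4.87) / (125.0 − 0.10658·11.4)
α = (12.04 − 4.87) / (125.0 − 1.215) = 7.174/123.8 = 0.05795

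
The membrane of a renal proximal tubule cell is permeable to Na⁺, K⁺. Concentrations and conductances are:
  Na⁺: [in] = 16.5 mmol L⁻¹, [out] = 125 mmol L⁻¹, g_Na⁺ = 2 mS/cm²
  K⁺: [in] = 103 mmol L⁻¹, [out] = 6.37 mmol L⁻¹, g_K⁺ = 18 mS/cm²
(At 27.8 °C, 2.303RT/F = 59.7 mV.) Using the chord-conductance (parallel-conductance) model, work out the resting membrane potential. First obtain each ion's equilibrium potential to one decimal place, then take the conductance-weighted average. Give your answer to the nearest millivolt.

-60 mV

E_Na⁺ = (59.7/1)·log₁₀(125/16.5) = 52.5 mV
E_K⁺ = (59.7/1)·log₁₀(6.37/103) = -72.2 mV
Vm = (Σ gᵢEᵢ)/(Σ gᵢ) = (2·52.5 + 18·-72.2) / (2 + 18)
= -1194.60 / 20 = -59.73 mV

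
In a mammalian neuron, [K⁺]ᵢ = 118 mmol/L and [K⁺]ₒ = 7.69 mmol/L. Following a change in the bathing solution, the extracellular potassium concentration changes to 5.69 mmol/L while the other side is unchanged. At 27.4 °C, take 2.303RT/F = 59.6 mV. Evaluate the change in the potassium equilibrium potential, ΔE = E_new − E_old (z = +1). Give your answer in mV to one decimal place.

-7.8 mV

E_old = (59.6/1)·log₁₀(7.69/118) = -70.68 mV
E_new = (59.6/1)·log₁₀(5.69/118) = -78.48 mV
ΔE = -78.48 − (-70.68) = -7.80 mV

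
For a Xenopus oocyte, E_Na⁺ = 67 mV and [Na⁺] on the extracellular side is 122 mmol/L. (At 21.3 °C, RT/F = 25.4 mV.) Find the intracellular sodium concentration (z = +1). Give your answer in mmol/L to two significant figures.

8.7 mmol/L

Nernst: E = (25.4/1) · ln([out]/[in]), so ln([out]/[in]) = 67.0 × 1 / 25.4 = 2.6378.
[out]/[in] = e^(2.6378) = 13.98.
[in] = 122 / 13.98 = 8.725 mmol/L.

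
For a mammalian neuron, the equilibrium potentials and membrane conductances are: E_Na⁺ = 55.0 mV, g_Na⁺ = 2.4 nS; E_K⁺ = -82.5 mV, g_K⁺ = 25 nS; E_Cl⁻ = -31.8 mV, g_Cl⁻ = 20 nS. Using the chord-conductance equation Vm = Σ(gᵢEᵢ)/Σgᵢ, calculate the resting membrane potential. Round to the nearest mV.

Σ gᵢEᵢ = 2.4·(55.0) + 25·(-82.5) + 20·(-31.8) = -2566.50
Σ gᵢ = 2.4 + 25 + 20 = 47.4
Vm = -2566.50 / 47.4 = -54.15 mV

-54 mV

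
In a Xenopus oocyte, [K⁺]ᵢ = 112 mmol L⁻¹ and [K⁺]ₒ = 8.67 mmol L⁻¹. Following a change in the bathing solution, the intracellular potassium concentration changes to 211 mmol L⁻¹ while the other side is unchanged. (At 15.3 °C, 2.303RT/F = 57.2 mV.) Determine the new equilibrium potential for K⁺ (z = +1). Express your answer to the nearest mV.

After the shift: [K⁺]_out = 8.67, [K⁺]_in = 211 mmol L⁻¹.
E_new = (57.2/1)·log₁₀(8.67/211) = 57.20 · (-1.3863) = -79.29 mV

-79 mV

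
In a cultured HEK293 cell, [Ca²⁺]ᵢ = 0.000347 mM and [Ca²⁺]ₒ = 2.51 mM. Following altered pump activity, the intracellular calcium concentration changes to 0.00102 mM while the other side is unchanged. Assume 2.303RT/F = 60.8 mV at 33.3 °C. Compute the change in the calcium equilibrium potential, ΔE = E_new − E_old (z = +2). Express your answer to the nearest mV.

E_old = (60.8/2)·log₁₀(2.51/0.000347) = 117.32 mV
E_new = (60.8/2)·log₁₀(2.51/0.00102) = 103.09 mV
ΔE = 103.09 − (117.32) = -14.24 mV

-14 mV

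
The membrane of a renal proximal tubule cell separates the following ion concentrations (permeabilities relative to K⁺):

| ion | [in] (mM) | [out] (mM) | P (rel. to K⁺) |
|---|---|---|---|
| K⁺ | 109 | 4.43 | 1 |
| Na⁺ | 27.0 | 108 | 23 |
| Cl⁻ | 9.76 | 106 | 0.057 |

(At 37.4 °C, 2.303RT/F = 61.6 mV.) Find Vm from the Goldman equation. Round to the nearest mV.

33 mV

Vm = 61.6 · log₁₀[(Σ P·[cation]ₒ + Σ P·[anion]ᵢ) / (Σ P·[cation]ᵢ + Σ P·[anion]ₒ)]
Numerator = 1×4.43 + 23×108 + 0.057×9.76 = 2489
Denominator = 1×109 + 23×27.0 + 0.057×106 = 736
Vm = 61.6 · log₁₀(3.3816) = 61.6 × (0.5291) = 32.59 mV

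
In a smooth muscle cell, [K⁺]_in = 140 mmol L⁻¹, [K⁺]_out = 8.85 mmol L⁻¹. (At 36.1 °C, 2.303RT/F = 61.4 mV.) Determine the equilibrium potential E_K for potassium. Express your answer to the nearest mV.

E = (61.4/z) · log₁₀([K⁺]_out/[K⁺]_in) with z = +1.
= (61.4/1) · log₁₀(8.85/140) = 61.40 · log₁₀(0.06321)
= 61.40 · (-1.1992) = -73.63 mV

-74 mV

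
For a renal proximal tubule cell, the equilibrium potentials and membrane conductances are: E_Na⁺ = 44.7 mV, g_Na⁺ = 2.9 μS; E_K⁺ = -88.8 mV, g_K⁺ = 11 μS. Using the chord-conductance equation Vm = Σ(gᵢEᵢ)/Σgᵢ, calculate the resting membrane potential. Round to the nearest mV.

Σ gᵢEᵢ = 2.9·(44.7) + 11·(-88.8) = -847.17
Σ gᵢ = 2.9 + 11 = 13.9
Vm = -847.17 / 13.9 = -60.95 mV

-61 mV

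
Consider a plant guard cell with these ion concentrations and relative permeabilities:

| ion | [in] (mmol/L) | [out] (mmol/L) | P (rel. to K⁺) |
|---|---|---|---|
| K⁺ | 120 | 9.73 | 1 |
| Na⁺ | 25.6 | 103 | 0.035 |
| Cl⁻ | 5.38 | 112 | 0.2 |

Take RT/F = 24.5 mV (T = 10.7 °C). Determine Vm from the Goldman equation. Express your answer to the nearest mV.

-56 mV

Vm = 24.5 · ln[(Σ P·[cation]ₒ + Σ P·[anion]ᵢ) / (Σ P·[cation]ᵢ + Σ P·[anion]ₒ)]
Numerator = 1×9.73 + 0.035×103 + 0.2×5.38 = 14.41
Denominator = 1×120 + 0.035×25.6 + 0.2×112 = 143.3
Vm = 24.5 · ln(0.10057) = 24.5 × (-2.2969) = -56.27 mV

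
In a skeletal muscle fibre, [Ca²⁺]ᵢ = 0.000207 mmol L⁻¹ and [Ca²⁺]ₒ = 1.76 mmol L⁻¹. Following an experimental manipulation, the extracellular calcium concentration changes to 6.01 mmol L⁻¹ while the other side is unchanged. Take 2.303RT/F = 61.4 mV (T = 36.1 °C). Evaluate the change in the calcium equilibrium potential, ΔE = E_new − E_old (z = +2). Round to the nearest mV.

E_old = (61.4/2)·log₁₀(1.76/0.000207) = 120.64 mV
E_new = (61.4/2)·log₁₀(6.01/0.000207) = 137.01 mV
ΔE = 137.01 − (120.64) = 16.37 mV

16 mV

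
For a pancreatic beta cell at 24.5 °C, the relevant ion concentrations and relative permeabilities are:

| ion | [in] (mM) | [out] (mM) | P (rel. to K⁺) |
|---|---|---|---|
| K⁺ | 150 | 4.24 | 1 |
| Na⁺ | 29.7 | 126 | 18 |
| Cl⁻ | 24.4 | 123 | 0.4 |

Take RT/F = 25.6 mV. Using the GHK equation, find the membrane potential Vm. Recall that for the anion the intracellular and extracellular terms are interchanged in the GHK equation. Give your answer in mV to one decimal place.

Vm = 25.6 · ln[(Σ P·[cation]ₒ + Σ P·[anion]ᵢ) / (Σ P·[cation]ᵢ + Σ P·[anion]ₒ)]
Numerator = 1×4.24 + 18×126 + 0.4×24.4 = 2282
Denominator = 1×150 + 18×29.7 + 0.4×123 = 733.8
Vm = 25.6 · ln(3.1098) = 25.6 × (1.1346) = 29.05 mV

29.0 mV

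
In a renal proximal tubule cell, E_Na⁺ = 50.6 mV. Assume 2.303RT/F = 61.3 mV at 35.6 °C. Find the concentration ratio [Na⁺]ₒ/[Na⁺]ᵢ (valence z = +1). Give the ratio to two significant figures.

6.7

log₁₀([out]/[in]) = E·z/(61.3) = 50.6 × 1 / 61.3 = 0.8254
[out]/[in] = 10^(0.8254) = 6.69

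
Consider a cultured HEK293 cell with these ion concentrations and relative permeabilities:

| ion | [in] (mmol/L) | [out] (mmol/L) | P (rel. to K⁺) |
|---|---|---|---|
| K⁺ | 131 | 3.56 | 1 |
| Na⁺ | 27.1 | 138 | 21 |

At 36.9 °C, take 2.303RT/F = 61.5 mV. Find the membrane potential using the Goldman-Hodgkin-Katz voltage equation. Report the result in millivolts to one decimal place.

Vm = 61.5 · log₁₀[(Σ P·[cation]ₒ + Σ P·[anion]ᵢ) / (Σ P·[cation]ᵢ + Σ P·[anion]ₒ)]
Numerator = 1×3.56 + 21×138 = 2902
Denominator = 1×131 + 21×27.1 = 700.1
Vm = 61.5 · log₁₀(4.1445) = 61.5 × (0.6175) = 37.97 mV

38.0 mV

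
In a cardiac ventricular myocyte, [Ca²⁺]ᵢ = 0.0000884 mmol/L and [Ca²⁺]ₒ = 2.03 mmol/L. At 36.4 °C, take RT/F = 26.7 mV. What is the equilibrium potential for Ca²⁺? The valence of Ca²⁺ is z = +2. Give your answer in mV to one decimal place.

E = (26.7/z) · ln([Ca²⁺]_out/[Ca²⁺]_in) with z = +2.
= (26.7/2) · ln(2.03/0.0000884) = 13.35 · ln(2.296e+04)
= 13.35 · (10.0417) = 134.06 mV

134.1 mV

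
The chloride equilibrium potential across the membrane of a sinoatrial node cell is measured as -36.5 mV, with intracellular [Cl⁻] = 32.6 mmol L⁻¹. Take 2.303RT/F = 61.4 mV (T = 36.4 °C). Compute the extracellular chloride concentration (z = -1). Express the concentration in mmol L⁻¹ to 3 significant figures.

Nernst: E = (61.4/-1) · log₁₀([out]/[in]), so log₁₀([out]/[in]) = -36.5 × -1 / 61.4 = 0.5945.
[out]/[in] = 10^(0.5945) = 3.931.
[out] = 3.931 × 32.6 = 128.1 mmol L⁻¹.

128 mmol L⁻¹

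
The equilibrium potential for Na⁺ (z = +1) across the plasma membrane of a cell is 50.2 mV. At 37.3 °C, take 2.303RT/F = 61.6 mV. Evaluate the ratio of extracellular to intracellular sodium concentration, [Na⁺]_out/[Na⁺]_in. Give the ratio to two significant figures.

6.5

log₁₀([out]/[in]) = E·z/(61.6) = 50.2 × 1 / 61.6 = 0.8149
[out]/[in] = 10^(0.8149) = 6.53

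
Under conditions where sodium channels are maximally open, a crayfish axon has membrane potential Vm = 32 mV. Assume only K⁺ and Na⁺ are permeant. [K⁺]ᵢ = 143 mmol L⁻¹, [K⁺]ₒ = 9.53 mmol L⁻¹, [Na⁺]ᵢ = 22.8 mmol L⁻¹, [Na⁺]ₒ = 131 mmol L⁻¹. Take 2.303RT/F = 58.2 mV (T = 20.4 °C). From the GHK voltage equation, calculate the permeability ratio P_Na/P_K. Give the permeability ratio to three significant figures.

Let α = P_Na/P_K. GHK: Vm = 58.2·log₁₀[(Kₒ + α·Naₒ)/(Kᵢ + α·Naᵢ)].
10^(Vm/58.2) = 10^(32.0/58.2) = 3.5467
So 3.5467·(Kᵢ + α·Naᵢ) = Kₒ + α·Naₒ → α = (3.5467·143.0 − 9.53) / (131.0 − 3.5467·22.8)
α = (507.2 − 9.53) / (131.0 − 80.87) = 497.7/50.13 = 9.926

9.93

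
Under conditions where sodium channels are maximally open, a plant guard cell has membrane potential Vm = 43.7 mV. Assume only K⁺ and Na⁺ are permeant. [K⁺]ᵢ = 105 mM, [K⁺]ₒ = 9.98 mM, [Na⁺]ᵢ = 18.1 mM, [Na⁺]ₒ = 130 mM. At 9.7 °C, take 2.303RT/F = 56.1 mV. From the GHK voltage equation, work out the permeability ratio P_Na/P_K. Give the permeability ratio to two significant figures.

29

Let α = P_Na/P_K. GHK: Vm = 56.1·log₁₀[(Kₒ + α·Naₒ)/(Kᵢ + α·Naᵢ)].
10^(Vm/56.1) = 10^(43.7/56.1) = 6.0113
So 6.0113·(Kᵢ + α·Naᵢ) = Kₒ + α·Naₒ → α = (6.0113·105.0 − 9.98) / (130.0 − 6.0113·18.1)
α = (631.2 − 9.98) / (130.0 − 108.8) = 621.2/21.2 = 29.31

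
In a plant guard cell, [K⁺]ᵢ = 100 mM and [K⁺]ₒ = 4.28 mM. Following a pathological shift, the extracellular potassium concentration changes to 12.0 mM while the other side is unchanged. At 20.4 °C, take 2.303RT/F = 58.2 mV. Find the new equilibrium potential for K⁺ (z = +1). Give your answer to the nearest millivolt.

After the shift: [K⁺]_out = 12.0, [K⁺]_in = 100 mM.
E_new = (58.2/1)·log₁₀(12.0/100) = 58.20 · (-0.9208) = -53.59 mV

-54 mV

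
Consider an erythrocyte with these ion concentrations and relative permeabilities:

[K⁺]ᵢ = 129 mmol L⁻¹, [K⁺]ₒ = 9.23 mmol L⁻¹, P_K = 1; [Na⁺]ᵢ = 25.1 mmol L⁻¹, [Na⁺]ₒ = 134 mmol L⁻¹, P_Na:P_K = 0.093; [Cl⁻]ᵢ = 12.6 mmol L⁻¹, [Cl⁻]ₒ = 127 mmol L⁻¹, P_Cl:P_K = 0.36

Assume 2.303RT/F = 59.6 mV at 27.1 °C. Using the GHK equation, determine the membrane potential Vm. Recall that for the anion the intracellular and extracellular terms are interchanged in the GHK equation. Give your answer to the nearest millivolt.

-49 mV

Vm = 59.6 · log₁₀[(Σ P·[cation]ₒ + Σ P·[anion]ᵢ) / (Σ P·[cation]ᵢ + Σ P·[anion]ₒ)]
Numerator = 1×9.23 + 0.093×134 + 0.36×12.6 = 26.23
Denominator = 1×129 + 0.093×25.1 + 0.36×127 = 177.1
Vm = 59.6 · log₁₀(0.14814) = 59.6 × (-0.8293) = -49.43 mV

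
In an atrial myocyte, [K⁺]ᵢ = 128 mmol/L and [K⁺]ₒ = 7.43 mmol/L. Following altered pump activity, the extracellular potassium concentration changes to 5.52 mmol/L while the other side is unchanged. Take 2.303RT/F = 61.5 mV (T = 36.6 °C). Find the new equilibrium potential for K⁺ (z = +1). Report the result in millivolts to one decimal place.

After the shift: [K⁺]_out = 5.52, [K⁺]_in = 128 mmol/L.
E_new = (61.5/1)·log₁₀(5.52/128) = 61.50 · (-1.3653) = -83.96 mV

-84.0 mV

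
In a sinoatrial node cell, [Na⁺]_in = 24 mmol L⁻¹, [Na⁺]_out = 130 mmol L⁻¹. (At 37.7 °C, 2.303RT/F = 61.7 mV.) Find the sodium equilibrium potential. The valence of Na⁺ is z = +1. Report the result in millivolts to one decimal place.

45.3 mV

E = (61.7/z) · log₁₀([Na⁺]_out/[Na⁺]_in) with z = +1.
= (61.7/1) · log₁₀(130/24) = 61.70 · log₁₀(5.417)
= 61.70 · (0.7337) = 45.27 mV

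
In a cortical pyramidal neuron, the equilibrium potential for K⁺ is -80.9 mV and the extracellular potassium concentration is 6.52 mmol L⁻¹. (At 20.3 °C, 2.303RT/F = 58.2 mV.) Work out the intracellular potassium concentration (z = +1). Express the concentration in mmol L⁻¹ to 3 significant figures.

Nernst: E = (58.2/1) · log₁₀([out]/[in]), so log₁₀([out]/[in]) = -80.9 × 1 / 58.2 = -1.3900.
[out]/[in] = 10^(-1.3900) = 0.04073.
[in] = 6.52 / 0.04073 = 160.1 mmol L⁻¹.

160 mmol L⁻¹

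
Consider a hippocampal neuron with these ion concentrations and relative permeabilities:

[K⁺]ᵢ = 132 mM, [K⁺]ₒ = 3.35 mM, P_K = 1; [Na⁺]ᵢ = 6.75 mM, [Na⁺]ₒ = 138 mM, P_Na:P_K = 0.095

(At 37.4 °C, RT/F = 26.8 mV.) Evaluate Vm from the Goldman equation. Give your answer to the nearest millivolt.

-56 mV

Vm = 26.8 · ln[(Σ P·[cation]ₒ + Σ P·[anion]ᵢ) / (Σ P·[cation]ᵢ + Σ P·[anion]ₒ)]
Numerator = 1×3.35 + 0.095×138 = 16.46
Denominator = 1×132 + 0.095×6.75 = 132.6
Vm = 26.8 · ln(0.12409) = 26.8 × (-2.0867) = -55.92 mV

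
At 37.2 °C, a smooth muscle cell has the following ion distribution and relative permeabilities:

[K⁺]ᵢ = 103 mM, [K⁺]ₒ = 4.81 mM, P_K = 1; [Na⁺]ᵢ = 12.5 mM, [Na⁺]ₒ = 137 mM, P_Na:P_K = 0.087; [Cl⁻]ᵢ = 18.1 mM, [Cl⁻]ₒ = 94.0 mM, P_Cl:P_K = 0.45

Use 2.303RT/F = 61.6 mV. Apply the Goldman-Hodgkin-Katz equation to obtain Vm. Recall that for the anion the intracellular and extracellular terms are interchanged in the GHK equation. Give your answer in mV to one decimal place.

Vm = 61.6 · log₁₀[(Σ P·[cation]ₒ + Σ P·[anion]ᵢ) / (Σ P·[cation]ᵢ + Σ P·[anion]ₒ)]
Numerator = 1×4.81 + 0.087×137 + 0.45×18.1 = 24.87
Denominator = 1×103 + 0.087×12.5 + 0.45×94.0 = 146.4
Vm = 61.6 · log₁₀(0.16992) = 61.6 × (-0.7698) = -47.42 mV

-47.4 mV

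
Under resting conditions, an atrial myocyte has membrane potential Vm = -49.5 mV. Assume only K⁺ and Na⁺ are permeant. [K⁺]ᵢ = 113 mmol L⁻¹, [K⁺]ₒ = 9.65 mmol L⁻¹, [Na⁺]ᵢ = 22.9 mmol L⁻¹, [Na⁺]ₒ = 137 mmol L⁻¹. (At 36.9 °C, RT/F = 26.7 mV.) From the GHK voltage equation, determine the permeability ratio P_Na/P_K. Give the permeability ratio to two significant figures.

0.060

Let α = P_Na/P_K. GHK: Vm = 26.7·ln[(Kₒ + α·Naₒ)/(Kᵢ + α·Naᵢ)].
e^(Vm/26.7) = e^(-49.5/26.7) = 0.15662
So 0.15662·(Kᵢ + α·Naᵢ) = Kₒ + α·Naₒ → α = (0.15662·113.0 − 9.65) / (137.0 − 0.15662·22.9)
α = (17.7 − 9.65) / (137.0 − 3.587) = 8.048/133.4 = 0.06032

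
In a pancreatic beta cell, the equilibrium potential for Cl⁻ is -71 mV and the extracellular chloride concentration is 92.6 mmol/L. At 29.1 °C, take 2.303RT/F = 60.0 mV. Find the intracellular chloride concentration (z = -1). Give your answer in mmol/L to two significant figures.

6.1 mmol/L

Nernst: E = (60.0/-1) · log₁₀([out]/[in]), so log₁₀([out]/[in]) = -71.0 × -1 / 60.0 = 1.1833.
[out]/[in] = 10^(1.1833) = 15.25.
[in] = 92.6 / 15.25 = 6.071 mmol/L.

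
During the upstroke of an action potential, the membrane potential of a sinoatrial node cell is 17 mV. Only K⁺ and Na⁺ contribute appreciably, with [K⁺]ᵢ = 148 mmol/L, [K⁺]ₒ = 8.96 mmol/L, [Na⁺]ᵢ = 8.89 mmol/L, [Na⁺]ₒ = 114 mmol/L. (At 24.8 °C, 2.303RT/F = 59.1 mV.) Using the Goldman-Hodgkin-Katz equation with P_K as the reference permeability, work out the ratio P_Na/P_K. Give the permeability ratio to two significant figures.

Let α = P_Na/P_K. GHK: Vm = 59.1·log₁₀[(Kₒ + α·Naₒ)/(Kᵢ + α·Naᵢ)].
10^(Vm/59.1) = 10^(17.0/59.1) = 1.9393
So 1.9393·(Kᵢ + α·Naᵢ) = Kₒ + α·Naₒ → α = (1.9393·148.0 − 8.96) / (114.0 − 1.9393·8.89)
α = (287 − 8.96) / (114.0 − 17.24) = 278.1/96.76 = 2.874

2.9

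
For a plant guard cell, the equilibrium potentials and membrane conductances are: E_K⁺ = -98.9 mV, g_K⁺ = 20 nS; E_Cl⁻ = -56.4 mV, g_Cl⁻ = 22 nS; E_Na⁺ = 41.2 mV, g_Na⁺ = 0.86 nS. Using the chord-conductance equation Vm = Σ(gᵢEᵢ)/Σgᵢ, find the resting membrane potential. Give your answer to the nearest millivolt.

-74 mV

Σ gᵢEᵢ = 20·(-98.9) + 22·(-56.4) + 0.86·(41.2) = -3183.37
Σ gᵢ = 20 + 22 + 0.86 = 42.86
Vm = -3183.37 / 42.86 = -74.27 mV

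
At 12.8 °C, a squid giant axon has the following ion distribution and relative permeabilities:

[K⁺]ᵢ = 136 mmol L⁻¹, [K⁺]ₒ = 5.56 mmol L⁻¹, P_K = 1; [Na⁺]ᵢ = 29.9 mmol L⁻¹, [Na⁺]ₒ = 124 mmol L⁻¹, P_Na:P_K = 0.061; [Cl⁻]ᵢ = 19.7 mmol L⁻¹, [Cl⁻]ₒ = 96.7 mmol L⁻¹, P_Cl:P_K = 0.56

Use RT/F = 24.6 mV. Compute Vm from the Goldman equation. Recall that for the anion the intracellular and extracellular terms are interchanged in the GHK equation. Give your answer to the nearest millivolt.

Vm = 24.6 · ln[(Σ P·[cation]ₒ + Σ P·[anion]ᵢ) / (Σ P·[cation]ᵢ + Σ P·[anion]ₒ)]
Numerator = 1×5.56 + 0.061×124 + 0.56×19.7 = 24.16
Denominator = 1×136 + 0.061×29.9 + 0.56×96.7 = 192
Vm = 24.6 · ln(0.12583) = 24.6 × (-2.0728) = -50.99 mV

-51 mV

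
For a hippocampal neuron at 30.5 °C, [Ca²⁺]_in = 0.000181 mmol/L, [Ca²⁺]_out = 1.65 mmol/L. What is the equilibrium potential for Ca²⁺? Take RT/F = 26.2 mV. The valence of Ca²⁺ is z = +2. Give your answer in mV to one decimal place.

119.4 mV

E = (26.2/z) · ln([Ca²⁺]_out/[Ca²⁺]_in) with z = +2.
= (26.2/2) · ln(1.65/0.000181) = 13.10 · ln(9116)
= 13.10 · (9.1178) = 119.44 mV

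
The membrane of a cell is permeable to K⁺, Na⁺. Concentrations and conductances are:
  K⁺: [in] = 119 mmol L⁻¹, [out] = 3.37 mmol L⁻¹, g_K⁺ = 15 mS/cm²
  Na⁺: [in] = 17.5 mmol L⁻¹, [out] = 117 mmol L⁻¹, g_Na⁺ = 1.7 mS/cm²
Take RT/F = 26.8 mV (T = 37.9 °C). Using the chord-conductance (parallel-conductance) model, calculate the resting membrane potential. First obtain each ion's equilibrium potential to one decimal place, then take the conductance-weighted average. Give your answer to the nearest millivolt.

-81 mV

E_K⁺ = (26.8/1)·ln(3.37/119) = -95.5 mV
E_Na⁺ = (26.8/1)·ln(117/17.5) = 50.9 mV
Vm = (Σ gᵢEᵢ)/(Σ gᵢ) = (15·-95.5 + 1.7·50.9) / (15 + 1.7)
= -1345.97 / 16.7 = -80.60 mV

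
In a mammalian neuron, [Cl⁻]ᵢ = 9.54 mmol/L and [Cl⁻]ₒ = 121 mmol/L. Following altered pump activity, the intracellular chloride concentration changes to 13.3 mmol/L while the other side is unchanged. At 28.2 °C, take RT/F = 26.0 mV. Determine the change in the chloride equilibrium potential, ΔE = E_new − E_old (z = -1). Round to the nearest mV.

E_old = (26.0/-1)·ln(121/9.54) = -66.05 mV
E_new = (26.0/-1)·ln(121/13.3) = -57.41 mV
ΔE = -57.41 − (-66.05) = 8.64 mV

9 mV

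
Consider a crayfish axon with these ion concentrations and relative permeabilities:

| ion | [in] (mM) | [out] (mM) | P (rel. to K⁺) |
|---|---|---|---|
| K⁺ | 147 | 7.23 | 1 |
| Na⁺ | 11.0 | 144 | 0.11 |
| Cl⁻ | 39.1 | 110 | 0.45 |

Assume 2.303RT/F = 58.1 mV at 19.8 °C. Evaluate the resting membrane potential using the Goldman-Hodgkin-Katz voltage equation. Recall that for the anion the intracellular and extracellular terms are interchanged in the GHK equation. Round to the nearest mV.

-40 mV

Vm = 58.1 · log₁₀[(Σ P·[cation]ₒ + Σ P·[anion]ᵢ) / (Σ P·[cation]ᵢ + Σ P·[anion]ₒ)]
Numerator = 1×7.23 + 0.11×144 + 0.45×39.1 = 40.67
Denominator = 1×147 + 0.11×11.0 + 0.45×110 = 197.7
Vm = 58.1 · log₁₀(0.20568) = 58.1 × (-0.6868) = -39.90 mV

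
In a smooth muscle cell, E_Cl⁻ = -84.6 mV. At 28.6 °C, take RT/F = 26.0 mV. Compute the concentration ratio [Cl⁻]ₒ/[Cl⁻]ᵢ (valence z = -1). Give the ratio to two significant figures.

ln([out]/[in]) = E·z/(26.0) = -84.6 × -1 / 26.0 = 3.2538
[out]/[in] = e^(3.2538) = 25.89

26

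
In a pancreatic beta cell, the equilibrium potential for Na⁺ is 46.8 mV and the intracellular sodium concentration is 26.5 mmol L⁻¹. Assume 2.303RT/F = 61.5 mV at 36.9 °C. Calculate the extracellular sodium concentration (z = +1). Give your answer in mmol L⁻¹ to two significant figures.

Nernst: E = (61.5/1) · log₁₀([out]/[in]), so log₁₀([out]/[in]) = 46.8 × 1 / 61.5 = 0.7610.
[out]/[in] = 10^(0.7610) = 5.767.
[out] = 5.767 × 26.5 = 152.8 mmol L⁻¹.

150 mmol L⁻¹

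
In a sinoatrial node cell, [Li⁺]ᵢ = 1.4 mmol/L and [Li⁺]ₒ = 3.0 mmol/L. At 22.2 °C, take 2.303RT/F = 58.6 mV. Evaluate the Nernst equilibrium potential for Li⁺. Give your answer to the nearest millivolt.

E = (58.6/z) · log₁₀([Li⁺]_out/[Li⁺]_in) with z = +1.
= (58.6/1) · log₁₀(3.0/1.4) = 58.60 · log₁₀(2.143)
= 58.60 · (0.3310) = 19.40 mV

19 mV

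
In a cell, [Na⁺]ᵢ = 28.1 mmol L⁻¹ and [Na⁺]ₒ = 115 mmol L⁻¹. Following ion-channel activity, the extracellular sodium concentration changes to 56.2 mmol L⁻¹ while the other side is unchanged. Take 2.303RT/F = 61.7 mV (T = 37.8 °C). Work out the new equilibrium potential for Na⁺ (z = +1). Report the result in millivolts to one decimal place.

After the shift: [Na⁺]_out = 56.2, [Na⁺]_in = 28.1 mmol L⁻¹.
E_new = (61.7/1)·log₁₀(56.2/28.1) = 61.70 · (0.3010) = 18.57 mV

18.6 mV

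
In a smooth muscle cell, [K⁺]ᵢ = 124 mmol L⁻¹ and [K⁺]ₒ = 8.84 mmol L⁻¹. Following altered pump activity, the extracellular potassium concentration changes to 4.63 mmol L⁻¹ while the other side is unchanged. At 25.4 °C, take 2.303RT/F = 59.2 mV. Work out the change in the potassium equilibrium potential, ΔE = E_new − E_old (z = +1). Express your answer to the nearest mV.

E_old = (59.2/1)·log₁₀(8.84/124) = -67.90 mV
E_new = (59.2/1)·log₁₀(4.63/124) = -84.53 mV
ΔE = -84.53 − (-67.90) = -16.63 mV

-17 mV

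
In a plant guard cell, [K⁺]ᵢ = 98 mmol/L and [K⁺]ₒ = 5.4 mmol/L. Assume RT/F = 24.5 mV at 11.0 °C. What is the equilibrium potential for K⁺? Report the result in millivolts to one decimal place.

E = (24.5/z) · ln([K⁺]_out/[K⁺]_in) with z = +1.
= (24.5/1) · ln(5.4/98) = 24.50 · ln(0.0551)
= 24.50 · (-2.8986) = -71.01 mV

-71.0 mV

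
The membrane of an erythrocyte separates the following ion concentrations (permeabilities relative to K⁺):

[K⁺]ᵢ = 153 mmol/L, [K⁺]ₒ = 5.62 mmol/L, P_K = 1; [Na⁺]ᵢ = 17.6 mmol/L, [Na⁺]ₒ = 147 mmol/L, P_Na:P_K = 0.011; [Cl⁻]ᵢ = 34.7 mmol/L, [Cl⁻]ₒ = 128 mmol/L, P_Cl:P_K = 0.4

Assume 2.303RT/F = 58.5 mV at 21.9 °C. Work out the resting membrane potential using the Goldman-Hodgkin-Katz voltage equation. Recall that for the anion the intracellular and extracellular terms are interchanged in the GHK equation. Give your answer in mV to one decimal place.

-57.7 mV

Vm = 58.5 · log₁₀[(Σ P·[cation]ₒ + Σ P·[anion]ᵢ) / (Σ P·[cation]ᵢ + Σ P·[anion]ₒ)]
Numerator = 1×5.62 + 0.011×147 + 0.4×34.7 = 21.12
Denominator = 1×153 + 0.011×17.6 + 0.4×128 = 204.4
Vm = 58.5 · log₁₀(0.10332) = 58.5 × (-0.9858) = -57.67 mV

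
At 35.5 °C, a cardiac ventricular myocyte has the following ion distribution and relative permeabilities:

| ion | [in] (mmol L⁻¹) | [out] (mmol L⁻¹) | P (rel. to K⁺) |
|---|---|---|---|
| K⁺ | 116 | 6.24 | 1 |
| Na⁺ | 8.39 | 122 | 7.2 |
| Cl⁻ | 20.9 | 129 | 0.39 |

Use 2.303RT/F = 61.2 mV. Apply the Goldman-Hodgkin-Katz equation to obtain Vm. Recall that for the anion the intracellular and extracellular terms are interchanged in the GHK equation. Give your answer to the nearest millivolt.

Vm = 61.2 · log₁₀[(Σ P·[cation]ₒ + Σ P·[anion]ᵢ) / (Σ P·[cation]ᵢ + Σ P·[anion]ₒ)]
Numerator = 1×6.24 + 7.2×122 + 0.39×20.9 = 892.8
Denominator = 1×116 + 7.2×8.39 + 0.39×129 = 226.7
Vm = 61.2 · log₁₀(3.9379) = 61.2 × (0.5953) = 36.43 mV

36 mV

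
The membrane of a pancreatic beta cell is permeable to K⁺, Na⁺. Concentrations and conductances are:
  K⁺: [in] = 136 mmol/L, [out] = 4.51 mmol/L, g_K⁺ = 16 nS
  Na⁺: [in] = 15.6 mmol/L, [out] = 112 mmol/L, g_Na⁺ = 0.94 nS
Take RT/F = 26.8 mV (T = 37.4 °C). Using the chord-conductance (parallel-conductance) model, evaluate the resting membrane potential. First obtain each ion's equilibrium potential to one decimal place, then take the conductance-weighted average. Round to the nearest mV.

-83 mV

E_K⁺ = (26.8/1)·ln(4.51/136) = -91.3 mV
E_Na⁺ = (26.8/1)·ln(112/15.6) = 52.8 mV
Vm = (Σ gᵢEᵢ)/(Σ gᵢ) = (16·-91.3 + 0.94·52.8) / (16 + 0.94)
= -1411.17 / 16.94 = -83.30 mV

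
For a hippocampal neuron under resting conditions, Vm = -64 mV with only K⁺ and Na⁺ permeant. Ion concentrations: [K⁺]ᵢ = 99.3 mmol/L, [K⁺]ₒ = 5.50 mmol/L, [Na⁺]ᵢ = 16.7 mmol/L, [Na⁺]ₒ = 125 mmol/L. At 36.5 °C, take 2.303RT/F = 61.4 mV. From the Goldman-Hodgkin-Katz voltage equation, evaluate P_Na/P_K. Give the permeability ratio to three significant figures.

0.0284

Let α = P_Na/P_K. GHK: Vm = 61.4·log₁₀[(Kₒ + α·Naₒ)/(Kᵢ + α·Naᵢ)].
10^(Vm/61.4) = 10^(-64.0/61.4) = 0.09071
So 0.09071·(Kᵢ + α·Naᵢ) = Kₒ + α·Naₒ → α = (0.09071·99.3 − 5.5) / (125.0 − 0.09071·16.7)
α = (9.007 − 5.5) / (125.0 − 1.515) = 3.507/123.5 = 0.0284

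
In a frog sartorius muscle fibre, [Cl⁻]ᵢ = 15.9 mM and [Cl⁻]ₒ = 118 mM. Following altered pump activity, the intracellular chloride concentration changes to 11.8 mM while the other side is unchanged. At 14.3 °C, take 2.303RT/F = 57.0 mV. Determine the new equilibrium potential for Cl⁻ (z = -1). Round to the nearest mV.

-57 mV

After the shift: [Cl⁻]_out = 118, [Cl⁻]_in = 11.8 mM.
E_new = (57.0/-1)·log₁₀(118/11.8) = -57.00 · (1.0000) = -57.00 mV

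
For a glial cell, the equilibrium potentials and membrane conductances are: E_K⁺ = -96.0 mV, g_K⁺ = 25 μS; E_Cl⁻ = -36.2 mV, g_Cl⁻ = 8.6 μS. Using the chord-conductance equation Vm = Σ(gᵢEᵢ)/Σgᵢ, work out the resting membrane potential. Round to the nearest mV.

-81 mV

Σ gᵢEᵢ = 25·(-96.0) + 8.6·(-36.2) = -2711.32
Σ gᵢ = 25 + 8.6 = 33.6
Vm = -2711.32 / 33.6 = -80.69 mV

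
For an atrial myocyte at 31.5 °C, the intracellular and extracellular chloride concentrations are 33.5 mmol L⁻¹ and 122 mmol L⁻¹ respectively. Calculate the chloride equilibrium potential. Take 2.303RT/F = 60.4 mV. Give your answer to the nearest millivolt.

-34 mV

E = (60.4/z) · log₁₀([Cl⁻]_out/[Cl⁻]_in) with z = -1.
For an anion, dividing by z = -1 reverses the sign.
= (60.4/-1) · log₁₀(122/33.5) = -60.40 · log₁₀(3.642)
= -60.40 · (0.5613) = -33.90 mV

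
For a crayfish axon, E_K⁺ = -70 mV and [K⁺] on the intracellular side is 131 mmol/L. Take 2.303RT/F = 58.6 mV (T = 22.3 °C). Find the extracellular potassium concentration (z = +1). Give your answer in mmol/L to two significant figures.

8.4 mmol/L

Nernst: E = (58.6/1) · log₁₀([out]/[in]), so log₁₀([out]/[in]) = -70.0 × 1 / 58.6 = -1.1945.
[out]/[in] = 10^(-1.1945) = 0.06389.
[out] = 0.06389 × 131 = 8.37 mmol/L.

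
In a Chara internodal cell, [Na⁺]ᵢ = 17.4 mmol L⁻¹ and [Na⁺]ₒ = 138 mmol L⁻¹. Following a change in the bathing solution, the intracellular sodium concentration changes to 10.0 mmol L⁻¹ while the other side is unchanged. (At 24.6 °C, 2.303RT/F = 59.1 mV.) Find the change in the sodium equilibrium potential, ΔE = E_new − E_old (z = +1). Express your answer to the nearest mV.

E_old = (59.1/1)·log₁₀(138/17.4) = 53.15 mV
E_new = (59.1/1)·log₁₀(138/10.0) = 67.37 mV
ΔE = 67.37 − (53.15) = 14.22 mV

14 mV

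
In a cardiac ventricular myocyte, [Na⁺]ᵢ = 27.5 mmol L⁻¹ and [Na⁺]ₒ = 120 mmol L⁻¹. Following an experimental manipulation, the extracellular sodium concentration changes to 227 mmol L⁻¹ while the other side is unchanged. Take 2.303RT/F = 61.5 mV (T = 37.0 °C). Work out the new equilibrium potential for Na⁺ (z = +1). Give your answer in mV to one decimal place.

After the shift: [Na⁺]_out = 227, [Na⁺]_in = 27.5 mmol L⁻¹.
E_new = (61.5/1)·log₁₀(227/27.5) = 61.50 · (0.9167) = 56.38 mV

56.4 mV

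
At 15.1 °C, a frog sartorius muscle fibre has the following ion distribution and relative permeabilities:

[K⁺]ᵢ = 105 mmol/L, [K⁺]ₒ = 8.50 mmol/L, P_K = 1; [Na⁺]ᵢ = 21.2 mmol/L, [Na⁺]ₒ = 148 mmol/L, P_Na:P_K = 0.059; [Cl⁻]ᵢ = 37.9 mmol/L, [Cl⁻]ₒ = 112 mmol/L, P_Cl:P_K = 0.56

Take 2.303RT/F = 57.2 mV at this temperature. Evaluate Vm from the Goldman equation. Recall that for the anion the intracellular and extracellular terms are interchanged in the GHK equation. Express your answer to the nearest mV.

Vm = 57.2 · log₁₀[(Σ P·[cation]ₒ + Σ P·[anion]ᵢ) / (Σ P·[cation]ᵢ + Σ P·[anion]ₒ)]
Numerator = 1×8.50 + 0.059×148 + 0.56×37.9 = 38.46
Denominator = 1×105 + 0.059×21.2 + 0.56×112 = 169
Vm = 57.2 · log₁₀(0.22759) = 57.2 × (-0.6428) = -36.77 mV

-37 mV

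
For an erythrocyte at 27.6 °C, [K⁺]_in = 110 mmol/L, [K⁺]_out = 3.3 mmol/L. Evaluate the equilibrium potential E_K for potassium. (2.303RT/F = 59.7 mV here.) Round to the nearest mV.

-91 mV

E = (59.7/z) · log₁₀([K⁺]_out/[K⁺]_in) with z = +1.
= (59.7/1) · log₁₀(3.3/110) = 59.70 · log₁₀(0.03)
= 59.70 · (-1.5229) = -90.92 mV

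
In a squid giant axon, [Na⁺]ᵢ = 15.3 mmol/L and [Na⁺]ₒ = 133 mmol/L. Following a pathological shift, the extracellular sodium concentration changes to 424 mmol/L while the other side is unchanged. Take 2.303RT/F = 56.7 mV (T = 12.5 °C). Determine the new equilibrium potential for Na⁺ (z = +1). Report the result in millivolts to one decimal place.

After the shift: [Na⁺]_out = 424, [Na⁺]_in = 15.3 mmol/L.
E_new = (56.7/1)·log₁₀(424/15.3) = 56.70 · (1.4427) = 81.80 mV

81.8 mV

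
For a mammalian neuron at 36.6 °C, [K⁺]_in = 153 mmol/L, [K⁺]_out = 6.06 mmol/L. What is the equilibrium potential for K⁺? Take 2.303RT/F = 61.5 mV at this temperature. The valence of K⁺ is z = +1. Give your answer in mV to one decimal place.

E = (61.5/z) · log₁₀([K⁺]_out/[K⁺]_in) with z = +1.
= (61.5/1) · log₁₀(6.06/153) = 61.50 · log₁₀(0.03961)
= 61.50 · (-1.4022) = -86.24 mV

-86.2 mV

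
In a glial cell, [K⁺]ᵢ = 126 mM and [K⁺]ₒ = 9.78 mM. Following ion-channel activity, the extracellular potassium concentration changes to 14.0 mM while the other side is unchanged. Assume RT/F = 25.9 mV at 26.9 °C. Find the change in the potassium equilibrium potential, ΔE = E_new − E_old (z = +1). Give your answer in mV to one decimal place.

E_old = (25.9/1)·ln(9.78/126) = -66.20 mV
E_new = (25.9/1)·ln(14.0/126) = -56.91 mV
ΔE = -56.91 − (-66.20) = 9.29 mV

9.3 mV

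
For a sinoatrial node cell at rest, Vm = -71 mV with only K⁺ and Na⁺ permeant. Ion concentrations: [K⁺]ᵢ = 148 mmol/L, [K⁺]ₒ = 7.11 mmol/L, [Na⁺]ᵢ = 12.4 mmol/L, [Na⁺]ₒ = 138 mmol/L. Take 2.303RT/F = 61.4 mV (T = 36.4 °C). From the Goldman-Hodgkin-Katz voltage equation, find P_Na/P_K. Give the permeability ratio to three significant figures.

0.0234

Let α = P_Na/P_K. GHK: Vm = 61.4·log₁₀[(Kₒ + α·Naₒ)/(Kᵢ + α·Naᵢ)].
10^(Vm/61.4) = 10^(-71.0/61.4) = 0.069767
So 0.069767·(Kᵢ + α·Naᵢ) = Kₒ + α·Naₒ → α = (0.069767·148.0 − 7.11) / (138.0 − 0.069767·12.4)
α = (10.33 − 7.11) / (138.0 − 0.8651) = 3.215/137.1 = 0.02345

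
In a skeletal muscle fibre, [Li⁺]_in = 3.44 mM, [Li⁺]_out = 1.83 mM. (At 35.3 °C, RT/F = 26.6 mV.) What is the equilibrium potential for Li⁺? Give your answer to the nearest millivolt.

-17 mV

E = (26.6/z) · ln([Li⁺]_out/[Li⁺]_in) with z = +1.
= (26.6/1) · ln(1.83/3.44) = 26.60 · ln(0.532)
= 26.60 · (-0.6312) = -16.79 mV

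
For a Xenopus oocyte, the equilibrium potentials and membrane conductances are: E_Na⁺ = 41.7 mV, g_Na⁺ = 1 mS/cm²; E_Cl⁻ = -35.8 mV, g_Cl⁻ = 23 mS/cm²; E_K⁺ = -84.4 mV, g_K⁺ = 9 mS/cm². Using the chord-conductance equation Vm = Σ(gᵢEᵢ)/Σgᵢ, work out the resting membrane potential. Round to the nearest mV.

Σ gᵢEᵢ = 1·(41.7) + 23·(-35.8) + 9·(-84.4) = -1541.30
Σ gᵢ = 1 + 23 + 9 = 33
Vm = -1541.30 / 33 = -46.71 mV

-47 mV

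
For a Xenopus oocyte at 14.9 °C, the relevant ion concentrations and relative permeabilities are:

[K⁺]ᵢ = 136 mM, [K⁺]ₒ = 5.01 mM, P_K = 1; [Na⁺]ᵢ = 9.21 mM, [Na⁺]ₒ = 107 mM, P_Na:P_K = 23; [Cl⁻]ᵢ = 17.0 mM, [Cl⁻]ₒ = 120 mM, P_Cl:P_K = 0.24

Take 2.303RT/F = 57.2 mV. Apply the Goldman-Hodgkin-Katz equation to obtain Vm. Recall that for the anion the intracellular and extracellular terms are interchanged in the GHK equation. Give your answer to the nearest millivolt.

47 mV

Vm = 57.2 · log₁₀[(Σ P·[cation]ₒ + Σ P·[anion]ᵢ) / (Σ P·[cation]ᵢ + Σ P·[anion]ₒ)]
Numerator = 1×5.01 + 23×107 + 0.24×17.0 = 2470
Denominator = 1×136 + 23×9.21 + 0.24×120 = 376.6
Vm = 57.2 · log₁₀(6.5584) = 57.2 × (0.8168) = 46.72 mV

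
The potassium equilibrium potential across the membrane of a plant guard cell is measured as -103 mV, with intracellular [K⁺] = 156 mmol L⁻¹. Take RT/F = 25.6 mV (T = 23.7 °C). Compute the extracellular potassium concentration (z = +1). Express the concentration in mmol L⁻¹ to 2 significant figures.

Nernst: E = (25.6/1) · ln([out]/[in]), so ln([out]/[in]) = -103.0 × 1 / 25.6 = -4.0234.
[out]/[in] = e^(-4.0234) = 0.01789.
[out] = 0.01789 × 156 = 2.791 mmol L⁻¹.

2.8 mmol L⁻¹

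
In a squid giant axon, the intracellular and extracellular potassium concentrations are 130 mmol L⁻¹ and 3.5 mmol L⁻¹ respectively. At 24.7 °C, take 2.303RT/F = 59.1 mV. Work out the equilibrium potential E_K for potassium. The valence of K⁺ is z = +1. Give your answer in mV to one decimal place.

-92.8 mV

E = (59.1/z) · log₁₀([K⁺]_out/[K⁺]_in) with z = +1.
= (59.1/1) · log₁₀(3.5/130) = 59.10 · log₁₀(0.02692)
= 59.10 · (-1.5699) = -92.78 mV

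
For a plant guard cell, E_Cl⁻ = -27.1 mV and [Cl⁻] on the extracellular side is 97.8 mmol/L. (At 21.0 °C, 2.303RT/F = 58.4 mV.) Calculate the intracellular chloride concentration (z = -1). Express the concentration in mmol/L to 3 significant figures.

33.6 mmol/L

Nernst: E = (58.4/-1) · log₁₀([out]/[in]), so log₁₀([out]/[in]) = -27.1 × -1 / 58.4 = 0.4640.
[out]/[in] = 10^(0.4640) = 2.911.
[in] = 97.8 / 2.911 = 33.6 mmol/L.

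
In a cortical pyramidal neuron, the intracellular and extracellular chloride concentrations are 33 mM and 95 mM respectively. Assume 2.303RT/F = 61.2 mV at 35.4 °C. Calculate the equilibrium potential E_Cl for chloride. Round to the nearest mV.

E = (61.2/z) · log₁₀([Cl⁻]_out/[Cl⁻]_in) with z = -1.
For an anion, dividing by z = -1 reverses the sign.
= (61.2/-1) · log₁₀(95/33) = -61.20 · log₁₀(2.879)
= -61.20 · (0.4592) = -28.10 mV

-28 mV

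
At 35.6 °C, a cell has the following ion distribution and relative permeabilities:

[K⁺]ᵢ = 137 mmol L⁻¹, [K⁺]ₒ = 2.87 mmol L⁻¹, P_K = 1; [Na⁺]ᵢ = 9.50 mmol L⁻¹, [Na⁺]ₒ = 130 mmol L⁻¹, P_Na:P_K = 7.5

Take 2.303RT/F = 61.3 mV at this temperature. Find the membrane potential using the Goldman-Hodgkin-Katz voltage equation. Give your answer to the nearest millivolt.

41 mV

Vm = 61.3 · log₁₀[(Σ P·[cation]ₒ + Σ P·[anion]ᵢ) / (Σ P·[cation]ᵢ + Σ P·[anion]ₒ)]
Numerator = 1×2.87 + 7.5×130 = 977.9
Denominator = 1×137 + 7.5×9.50 = 208.2
Vm = 61.3 · log₁₀(4.6957) = 61.3 × (0.6717) = 41.17 mV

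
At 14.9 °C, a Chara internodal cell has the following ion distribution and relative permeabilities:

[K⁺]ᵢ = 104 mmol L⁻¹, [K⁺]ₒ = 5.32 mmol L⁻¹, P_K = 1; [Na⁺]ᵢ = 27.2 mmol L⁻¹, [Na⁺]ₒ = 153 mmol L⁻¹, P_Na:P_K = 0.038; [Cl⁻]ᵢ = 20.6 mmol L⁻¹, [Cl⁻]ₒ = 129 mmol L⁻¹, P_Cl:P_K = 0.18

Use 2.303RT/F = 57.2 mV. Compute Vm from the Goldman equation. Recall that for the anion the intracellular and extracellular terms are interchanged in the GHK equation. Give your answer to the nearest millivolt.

-54 mV

Vm = 57.2 · log₁₀[(Σ P·[cation]ₒ + Σ P·[anion]ᵢ) / (Σ P·[cation]ᵢ + Σ P·[anion]ₒ)]
Numerator = 1×5.32 + 0.038×153 + 0.18×20.6 = 14.84
Denominator = 1×104 + 0.038×27.2 + 0.18×129 = 128.3
Vm = 57.2 · log₁₀(0.11572) = 57.2 × (-0.9366) = -53.57 mV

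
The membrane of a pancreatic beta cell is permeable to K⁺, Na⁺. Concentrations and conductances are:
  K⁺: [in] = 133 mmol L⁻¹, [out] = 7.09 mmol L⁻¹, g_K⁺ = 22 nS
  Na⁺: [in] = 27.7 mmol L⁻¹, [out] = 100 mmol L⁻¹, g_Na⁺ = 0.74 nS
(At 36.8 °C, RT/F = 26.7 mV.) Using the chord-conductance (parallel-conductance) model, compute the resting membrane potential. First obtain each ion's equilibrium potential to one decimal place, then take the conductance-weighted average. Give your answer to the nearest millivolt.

-75 mV

E_K⁺ = (26.7/1)·ln(7.09/133) = -78.3 mV
E_Na⁺ = (26.7/1)·ln(100/27.7) = 34.3 mV
Vm = (Σ gᵢEᵢ)/(Σ gᵢ) = (22·-78.3 + 0.74·34.3) / (22 + 0.74)
= -1697.22 / 22.74 = -74.64 mV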